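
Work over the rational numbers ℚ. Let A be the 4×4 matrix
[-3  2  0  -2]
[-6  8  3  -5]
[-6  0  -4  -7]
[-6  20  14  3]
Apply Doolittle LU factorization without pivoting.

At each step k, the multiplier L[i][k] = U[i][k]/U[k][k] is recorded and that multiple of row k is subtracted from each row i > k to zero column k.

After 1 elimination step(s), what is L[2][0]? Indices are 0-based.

L[2][0] = 2

Step 1: pivot at (0,0) is -3.
  row1 ← row1 − (2)·row0  ⇒  L[1][0]=2, U row1=(0, 4, 3, -1)
  row2 ← row2 − (2)·row0  ⇒  L[2][0]=2, U row2=(0, -4, -4, -3)
  row3 ← row3 − (2)·row0  ⇒  L[3][0]=2, U row3=(0, 16, 14, 7)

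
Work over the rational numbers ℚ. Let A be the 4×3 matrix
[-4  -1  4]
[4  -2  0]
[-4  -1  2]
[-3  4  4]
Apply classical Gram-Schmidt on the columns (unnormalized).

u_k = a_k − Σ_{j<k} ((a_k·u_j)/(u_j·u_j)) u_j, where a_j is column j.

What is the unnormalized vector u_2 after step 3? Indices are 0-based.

Step 1: u_0 = a_0 = (-4, 4, -4, -3).
Step 2: u_1 = a_1 − (-4/19)·u_0 = (-35/19, -22/19, -35/19, 64/19).
Step 3: u_2 = a_2 − (-12/19)·u_0 − (23/185)·u_1 = (63/37, 494/185, -11/37, 312/185).

u_2 = (63/37, 494/185, -11/37, 312/185)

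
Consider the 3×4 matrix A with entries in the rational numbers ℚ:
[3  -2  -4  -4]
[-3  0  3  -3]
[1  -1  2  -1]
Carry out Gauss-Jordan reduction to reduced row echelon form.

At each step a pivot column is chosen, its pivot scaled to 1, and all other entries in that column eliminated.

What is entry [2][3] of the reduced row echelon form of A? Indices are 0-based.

M[2][3] = 3/7

pivot(0,0)=3: scale R0 → (1, -2/3, -4/3, -4/3)
  clear (1,0): R1 −= (-3)R0 → (0, -2, -1, -7)
  clear (2,0): R2 −= (1)R0 → (0, -1/3, 10/3, 1/3)
pivot(1,1)=-2: scale R1 → (0, 1, 1/2, 7/2)
  clear (0,1): R0 −= (-2/3)R1 → (1, 0, -1, 1)
  clear (2,1): R2 −= (-1/3)R1 → (0, 0, 7/2, 3/2)
pivot(2,2)=7/2: scale R2 → (0, 0, 1, 3/7)
  clear (0,2): R0 −= (-1)R2 → (1, 0, 0, 10/7)
  clear (1,2): R1 −= (1/2)R2 → (0, 1, 0, 23/7)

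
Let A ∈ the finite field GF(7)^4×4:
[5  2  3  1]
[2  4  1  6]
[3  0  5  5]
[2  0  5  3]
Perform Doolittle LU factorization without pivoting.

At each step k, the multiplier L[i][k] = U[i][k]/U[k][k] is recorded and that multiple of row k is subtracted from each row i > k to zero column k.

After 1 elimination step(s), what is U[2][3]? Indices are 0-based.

Step 1: pivot at (0,0) is 5.
  row1 ← row1 − (6)·row0  ⇒  L[1][0]=6, U row1=(0, 6, 4, 0)
  row2 ← row2 − (2)·row0  ⇒  L[2][0]=2, U row2=(0, 3, 6, 3)
  row3 ← row3 − (6)·row0  ⇒  L[3][0]=6, U row3=(0, 2, 1, 4)

U[2][3] = 3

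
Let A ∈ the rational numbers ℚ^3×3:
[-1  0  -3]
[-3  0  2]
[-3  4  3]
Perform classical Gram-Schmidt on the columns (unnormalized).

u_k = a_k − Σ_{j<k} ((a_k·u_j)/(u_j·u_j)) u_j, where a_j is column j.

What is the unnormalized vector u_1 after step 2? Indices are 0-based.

u_1 = (-12/19, -36/19, 40/19)

Step 1: u_0 = a_0 = (-1, -3, -3).
Step 2: u_1 = a_1 − (-12/19)·u_0 = (-12/19, -36/19, 40/19).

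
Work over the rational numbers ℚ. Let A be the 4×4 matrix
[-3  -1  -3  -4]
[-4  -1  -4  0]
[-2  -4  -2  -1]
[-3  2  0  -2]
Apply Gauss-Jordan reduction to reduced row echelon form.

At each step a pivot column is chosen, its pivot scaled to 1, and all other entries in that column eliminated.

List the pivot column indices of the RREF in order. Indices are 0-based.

pivot columns: 0, 1, 2, 3

pivot(0,0)=-3: scale R0 → (1, 1/3, 1, 4/3)
  clear (1,0): R1 −= (-4)R0 → (0, 1/3, 0, 16/3)
  clear (2,0): R2 −= (-2)R0 → (0, -10/3, 0, 5/3)
  clear (3,0): R3 −= (-3)R0 → (0, 3, 3, 2)
pivot(1,1)=1/3: scale R1 → (0, 1, 0, 16)
  clear (0,1): R0 −= (1/3)R1 → (1, 0, 1, -4)
  clear (2,1): R2 −= (-10/3)R1 → (0, 0, 0, 55)
  clear (3,1): R3 −= (3)R1 → (0, 0, 3, -46)
pivot(2,2): swap R2↔R3
pivot(2,2)=3: scale R2 → (0, 0, 1, -46/3)
  clear (0,2): R0 −= (1)R2 → (1, 0, 0, 34/3)
pivot(3,3)=55: scale R3 → (0, 0, 0, 1)
  clear (0,3): R0 −= (34/3)R3 → (1, 0, 0, 0)
  clear (1,3): R1 −= (16)R3 → (0, 1, 0, 0)
  clear (2,3): R2 −= (-46/3)R3 → (0, 0, 1, 0)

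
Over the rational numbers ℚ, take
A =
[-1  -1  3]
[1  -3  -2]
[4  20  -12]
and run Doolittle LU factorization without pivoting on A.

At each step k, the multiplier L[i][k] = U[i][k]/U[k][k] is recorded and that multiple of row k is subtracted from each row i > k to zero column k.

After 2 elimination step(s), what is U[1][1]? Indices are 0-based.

U[1][1] = -4

[col 0] pivot -1
  R1 -= -1*R0 → (0, -4, 1)  (L[1][0] := -1)
  R2 -= -4*R0 → (0, 16, 0)  (L[2][0] := -4)
[col 1] pivot -4
  R2 -= -4*R1 → (0, 0, 4)  (L[2][1] := -4)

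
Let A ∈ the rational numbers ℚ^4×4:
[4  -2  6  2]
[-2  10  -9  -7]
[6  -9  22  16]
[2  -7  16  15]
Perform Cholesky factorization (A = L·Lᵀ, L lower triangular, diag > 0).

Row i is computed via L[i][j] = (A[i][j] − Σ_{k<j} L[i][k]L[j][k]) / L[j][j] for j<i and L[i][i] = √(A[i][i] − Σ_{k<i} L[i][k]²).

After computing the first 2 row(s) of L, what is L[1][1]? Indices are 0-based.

L[1][1] = 3

Step 1: L[0][0] = √(4) = 2.
  L[1][0] = (-2) / L[0][0] = -1.
Step 2: L[1][1] = √(9) = 3.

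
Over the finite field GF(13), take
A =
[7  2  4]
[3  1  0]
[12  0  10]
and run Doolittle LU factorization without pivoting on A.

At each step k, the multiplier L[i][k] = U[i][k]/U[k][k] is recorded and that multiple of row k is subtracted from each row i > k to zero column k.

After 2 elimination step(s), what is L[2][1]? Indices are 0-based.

L[2][1] = 2

Step 1: pivot at (0,0) is 7.
  row1 ← row1 − (6)·row0  ⇒  L[1][0]=6, U row1=(0, 2, 2)
  row2 ← row2 − (11)·row0  ⇒  L[2][0]=11, U row2=(0, 4, 5)
Step 2: pivot at (1,1) is 2.
  row2 ← row2 − (2)·row1  ⇒  L[2][1]=2, U row2=(0, 0, 1)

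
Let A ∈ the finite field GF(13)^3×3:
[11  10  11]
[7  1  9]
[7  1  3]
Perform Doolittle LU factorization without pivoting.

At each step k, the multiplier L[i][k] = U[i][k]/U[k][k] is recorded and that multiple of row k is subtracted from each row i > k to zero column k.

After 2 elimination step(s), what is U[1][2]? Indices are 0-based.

U[1][2] = 2

k=0: U[0][0]=11
  eliminate (1,0): mult=3, new row 1: (0, 10, 2); set L[1][0]=3
  eliminate (2,0): mult=3, new row 2: (0, 10, 9); set L[2][0]=3
k=1: U[1][1]=10
  eliminate (2,1): mult=1, new row 2: (0, 0, 7); set L[2][1]=1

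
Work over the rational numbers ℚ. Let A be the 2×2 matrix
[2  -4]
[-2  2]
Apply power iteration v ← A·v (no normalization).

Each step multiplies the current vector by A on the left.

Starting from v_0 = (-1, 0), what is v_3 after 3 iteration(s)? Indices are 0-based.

v_0 = (-1, 0).
v_1 = A·v_0 = (-2, 2).
v_2 = A·v_1 = (-12, 8).
v_3 = A·v_2 = (-56, 40).

v_3 = (-56, 40)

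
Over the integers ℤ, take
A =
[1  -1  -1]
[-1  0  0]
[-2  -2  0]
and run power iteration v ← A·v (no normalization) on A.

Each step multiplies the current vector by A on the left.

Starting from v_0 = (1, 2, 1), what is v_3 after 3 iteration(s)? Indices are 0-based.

v_3 = (-3, -5, -14)

v_0 = (1, 2, 1).
v_1 = A·v_0 = (-2, -1, -6).
v_2 = A·v_1 = (5, 2, 6).
v_3 = A·v_2 = (-3, -5, -14).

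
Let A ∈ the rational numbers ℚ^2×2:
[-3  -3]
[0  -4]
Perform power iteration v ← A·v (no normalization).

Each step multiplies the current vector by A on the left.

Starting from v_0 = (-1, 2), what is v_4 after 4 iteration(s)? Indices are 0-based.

v_0 = (-1, 2).
v_1 = A·v_0 = (-3, -8).
v_2 = A·v_1 = (33, 32).
v_3 = A·v_2 = (-195, -128).
v_4 = A·v_3 = (969, 512).

v_4 = (969, 512)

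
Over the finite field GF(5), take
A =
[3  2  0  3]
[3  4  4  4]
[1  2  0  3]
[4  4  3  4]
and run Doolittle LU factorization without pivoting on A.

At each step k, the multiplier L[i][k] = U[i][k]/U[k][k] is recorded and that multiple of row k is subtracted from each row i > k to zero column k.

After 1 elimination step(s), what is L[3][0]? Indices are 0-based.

L[3][0] = 3

[col 0] pivot 3
  R1 -= 1*R0 → (0, 2, 4, 1)  (L[1][0] := 1)
  R2 -= 2*R0 → (0, 3, 0, 2)  (L[2][0] := 2)
  R3 -= 3*R0 → (0, 3, 3, 0)  (L[3][0] := 3)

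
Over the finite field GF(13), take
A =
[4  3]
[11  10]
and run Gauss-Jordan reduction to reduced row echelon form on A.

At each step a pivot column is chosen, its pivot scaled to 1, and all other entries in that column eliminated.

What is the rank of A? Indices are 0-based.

rank = 2

pivot(0,0)=4: scale R0 → (1, 4)
  clear (1,0): R1 −= (11)R0 → (0, 5)
pivot(1,1)=5: scale R1 → (0, 1)
  clear (0,1): R0 −= (4)R1 → (1, 0)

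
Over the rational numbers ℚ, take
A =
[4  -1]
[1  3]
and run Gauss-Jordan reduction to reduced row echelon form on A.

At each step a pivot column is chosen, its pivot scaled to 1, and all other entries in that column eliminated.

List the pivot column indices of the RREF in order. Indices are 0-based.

pivot columns: 0, 1

[1] R0 /= 4  ⇒  (1, -1/4)
     R1 -= 1·R0  ⇒  (0, 13/4)
[2] R1 /= 13/4  ⇒  (0, 1)
     R0 -= -1/4·R1  ⇒  (1, 0)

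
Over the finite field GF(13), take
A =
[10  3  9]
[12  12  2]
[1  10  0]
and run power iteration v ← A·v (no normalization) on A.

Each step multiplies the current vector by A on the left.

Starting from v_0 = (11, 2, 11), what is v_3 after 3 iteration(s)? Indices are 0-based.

v_0 = (11, 2, 11).
v_1 = A·v_0 = (7, 9, 5).
v_2 = A·v_1 = (12, 7, 6).
v_3 = A·v_2 = (0, 6, 4).

v_3 = (0, 6, 4)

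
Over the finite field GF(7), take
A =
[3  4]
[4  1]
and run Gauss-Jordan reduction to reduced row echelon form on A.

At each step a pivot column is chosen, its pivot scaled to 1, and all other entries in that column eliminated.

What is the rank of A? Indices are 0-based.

step 1: normalize row 0 (÷3) = (1, 6)
  row 1: subtract 4×row0 = (0, 5)
step 2: normalize row 1 (÷5) = (0, 1)
  row 0: subtract 6×row1 = (1, 0)

rank = 2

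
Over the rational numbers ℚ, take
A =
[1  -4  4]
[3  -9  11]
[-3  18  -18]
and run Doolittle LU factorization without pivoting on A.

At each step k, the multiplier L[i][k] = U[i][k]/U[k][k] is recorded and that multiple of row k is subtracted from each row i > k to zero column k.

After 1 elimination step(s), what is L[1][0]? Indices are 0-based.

[col 0] pivot 1
  R1 -= 3*R0 → (0, 3, -1)  (L[1][0] := 3)
  R2 -= -3*R0 → (0, 6, -6)  (L[2][0] := -3)

L[1][0] = 3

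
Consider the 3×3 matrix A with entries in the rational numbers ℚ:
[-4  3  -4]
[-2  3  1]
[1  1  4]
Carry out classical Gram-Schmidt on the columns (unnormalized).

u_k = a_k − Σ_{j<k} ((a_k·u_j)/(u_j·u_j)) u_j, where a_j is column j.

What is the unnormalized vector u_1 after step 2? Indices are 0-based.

u_1 = (-5/21, 29/21, 38/21)

Step 1: u_0 = a_0 = (-4, -2, 1).
Step 2: u_1 = a_1 − (-17/21)·u_0 = (-5/21, 29/21, 38/21).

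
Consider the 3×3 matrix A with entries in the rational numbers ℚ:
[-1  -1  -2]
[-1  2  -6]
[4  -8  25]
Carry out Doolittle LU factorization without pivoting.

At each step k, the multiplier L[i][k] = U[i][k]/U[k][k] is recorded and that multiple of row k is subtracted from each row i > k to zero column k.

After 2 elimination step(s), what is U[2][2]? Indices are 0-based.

U[2][2] = 1

Step 1: pivot at (0,0) is -1.
  row1 ← row1 − (1)·row0  ⇒  L[1][0]=1, U row1=(0, 3, -4)
  row2 ← row2 − (-4)·row0  ⇒  L[2][0]=-4, U row2=(0, -12, 17)
Step 2: pivot at (1,1) is 3.
  row2 ← row2 − (-4)·row1  ⇒  L[2][1]=-4, U row2=(0, 0, 1)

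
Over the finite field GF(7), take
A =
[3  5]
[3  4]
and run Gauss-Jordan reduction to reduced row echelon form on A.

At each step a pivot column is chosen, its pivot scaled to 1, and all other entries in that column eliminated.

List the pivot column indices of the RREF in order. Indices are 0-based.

pivot columns: 0, 1

step 1: normalize row 0 (÷3) = (1, 4)
  row 1: subtract 3×row0 = (0, 6)
step 2: normalize row 1 (÷6) = (0, 1)
  row 0: subtract 4×row1 = (1, 0)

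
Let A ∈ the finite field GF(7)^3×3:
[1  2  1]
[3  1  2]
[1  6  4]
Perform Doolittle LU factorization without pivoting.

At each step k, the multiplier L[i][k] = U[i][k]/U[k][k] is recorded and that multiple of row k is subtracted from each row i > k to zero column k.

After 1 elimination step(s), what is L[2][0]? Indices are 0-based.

Step 1: pivot at (0,0) is 1.
  row1 ← row1 − (3)·row0  ⇒  L[1][0]=3, U row1=(0, 2, 6)
  row2 ← row2 − (1)·row0  ⇒  L[2][0]=1, U row2=(0, 4, 3)

L[2][0] = 1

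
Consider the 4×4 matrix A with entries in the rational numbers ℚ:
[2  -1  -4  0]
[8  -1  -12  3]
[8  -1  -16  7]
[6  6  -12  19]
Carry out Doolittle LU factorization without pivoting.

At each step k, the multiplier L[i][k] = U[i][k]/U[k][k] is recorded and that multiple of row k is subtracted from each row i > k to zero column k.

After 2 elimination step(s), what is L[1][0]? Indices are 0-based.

[col 0] pivot 2
  R1 -= 4*R0 → (0, 3, 4, 3)  (L[1][0] := 4)
  R2 -= 4*R0 → (0, 3, 0, 7)  (L[2][0] := 4)
  R3 -= 3*R0 → (0, 9, 0, 19)  (L[3][0] := 3)
[col 1] pivot 3
  R2 -= 1*R1 → (0, 0, -4, 4)  (L[2][1] := 1)
  R3 -= 3*R1 → (0, 0, -12, 10)  (L[3][1] := 3)

L[1][0] = 4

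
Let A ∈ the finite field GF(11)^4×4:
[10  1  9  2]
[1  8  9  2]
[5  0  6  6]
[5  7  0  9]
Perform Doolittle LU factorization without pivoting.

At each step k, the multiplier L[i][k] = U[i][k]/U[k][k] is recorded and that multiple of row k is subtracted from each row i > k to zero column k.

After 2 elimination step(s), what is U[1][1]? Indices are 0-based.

Step 1: pivot at (0,0) is 10.
  row1 ← row1 − (10)·row0  ⇒  L[1][0]=10, U row1=(0, 9, 7, 4)
  row2 ← row2 − (6)·row0  ⇒  L[2][0]=6, U row2=(0, 5, 7, 5)
  row3 ← row3 − (6)·row0  ⇒  L[3][0]=6, U row3=(0, 1, 1, 8)
Step 2: pivot at (1,1) is 9.
  row2 ← row2 − (3)·row1  ⇒  L[2][1]=3, U row2=(0, 0, 8, 4)
  row3 ← row3 − (5)·row1  ⇒  L[3][1]=5, U row3=(0, 0, 10, 10)

U[1][1] = 9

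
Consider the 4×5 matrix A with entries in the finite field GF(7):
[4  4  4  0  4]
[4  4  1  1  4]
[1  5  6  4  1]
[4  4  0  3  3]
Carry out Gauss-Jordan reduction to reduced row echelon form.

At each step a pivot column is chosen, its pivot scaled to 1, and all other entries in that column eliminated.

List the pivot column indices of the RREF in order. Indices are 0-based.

pivot(0,0)=4: scale R0 → (1, 1, 1, 0, 1)
  clear (1,0): R1 −= (4)R0 → (0, 0, 4, 1, 0)
  clear (2,0): R2 −= (1)R0 → (0, 4, 5, 4, 0)
  clear (3,0): R3 −= (4)R0 → (0, 0, 3, 3, 6)
pivot(1,1): swap R1↔R2
pivot(1,1)=4: scale R1 → (0, 1, 3, 1, 0)
  clear (0,1): R0 −= (1)R1 → (1, 0, 5, 6, 1)
pivot(2,2)=4: scale R2 → (0, 0, 1, 2, 0)
  clear (0,2): R0 −= (5)R2 → (1, 0, 0, 3, 1)
  clear (1,2): R1 −= (3)R2 → (0, 1, 0, 2, 0)
  clear (3,2): R3 −= (3)R2 → (0, 0, 0, 4, 6)
pivot(3,3)=4: scale R3 → (0, 0, 0, 1, 5)
  clear (0,3): R0 −= (3)R3 → (1, 0, 0, 0, 0)
  clear (1,3): R1 −= (2)R3 → (0, 1, 0, 0, 4)
  clear (2,3): R2 −= (2)R3 → (0, 0, 1, 0, 4)

pivot columns: 0, 1, 2, 3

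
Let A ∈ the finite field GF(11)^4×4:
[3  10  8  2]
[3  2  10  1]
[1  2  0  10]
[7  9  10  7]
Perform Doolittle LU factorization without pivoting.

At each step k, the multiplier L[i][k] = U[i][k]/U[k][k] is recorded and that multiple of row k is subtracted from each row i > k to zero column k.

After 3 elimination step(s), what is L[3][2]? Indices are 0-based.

k=0: U[0][0]=3
  eliminate (1,0): mult=1, new row 1: (0, 3, 2, 10); set L[1][0]=1
  eliminate (2,0): mult=4, new row 2: (0, 6, 1, 2); set L[2][0]=4
  eliminate (3,0): mult=6, new row 3: (0, 4, 6, 6); set L[3][0]=6
k=1: U[1][1]=3
  eliminate (2,1): mult=2, new row 2: (0, 0, 8, 4); set L[2][1]=2
  eliminate (3,1): mult=5, new row 3: (0, 0, 7, 0); set L[3][1]=5
k=2: U[2][2]=8
  eliminate (3,2): mult=5, new row 3: (0, 0, 0, 2); set L[3][2]=5

L[3][2] = 5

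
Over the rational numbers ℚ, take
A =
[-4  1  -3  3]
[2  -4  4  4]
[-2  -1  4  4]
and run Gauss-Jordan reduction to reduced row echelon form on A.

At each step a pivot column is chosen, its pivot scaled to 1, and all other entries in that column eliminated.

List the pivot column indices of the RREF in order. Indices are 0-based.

pivot columns: 0, 1, 2

[1] R0 /= -4  ⇒  (1, -1/4, 3/4, -3/4)
     R1 -= 2·R0  ⇒  (0, -7/2, 5/2, 11/2)
     R2 -= -2·R0  ⇒  (0, -3/2, 11/2, 5/2)
[2] R1 /= -7/2  ⇒  (0, 1, -5/7, -11/7)
     R0 -= -1/4·R1  ⇒  (1, 0, 4/7, -8/7)
     R2 -= -3/2·R1  ⇒  (0, 0, 31/7, 1/7)
[3] R2 /= 31/7  ⇒  (0, 0, 1, 1/31)
     R0 -= 4/7·R2  ⇒  (1, 0, 0, -36/31)
     R1 -= -5/7·R2  ⇒  (0, 1, 0, -48/31)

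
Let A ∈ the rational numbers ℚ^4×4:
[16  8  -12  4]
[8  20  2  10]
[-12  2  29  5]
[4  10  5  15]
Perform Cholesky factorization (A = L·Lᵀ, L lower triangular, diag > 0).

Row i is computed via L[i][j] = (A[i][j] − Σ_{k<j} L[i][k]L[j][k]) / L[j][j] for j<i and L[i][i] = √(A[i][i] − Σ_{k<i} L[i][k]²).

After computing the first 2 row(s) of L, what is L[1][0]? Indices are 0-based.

L[1][0] = 2

Step 1: L[0][0] = √(16) = 4.
  L[1][0] = (8) / L[0][0] = 2.
Step 2: L[1][1] = √(16) = 4.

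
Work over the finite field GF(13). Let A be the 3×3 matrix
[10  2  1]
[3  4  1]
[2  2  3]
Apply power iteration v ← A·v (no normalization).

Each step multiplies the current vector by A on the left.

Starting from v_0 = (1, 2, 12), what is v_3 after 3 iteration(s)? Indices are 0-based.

v_0 = (1, 2, 12).
v_1 = A·v_0 = (0, 10, 3).
v_2 = A·v_1 = (10, 4, 3).
v_3 = A·v_2 = (7, 10, 11).

v_3 = (7, 10, 11)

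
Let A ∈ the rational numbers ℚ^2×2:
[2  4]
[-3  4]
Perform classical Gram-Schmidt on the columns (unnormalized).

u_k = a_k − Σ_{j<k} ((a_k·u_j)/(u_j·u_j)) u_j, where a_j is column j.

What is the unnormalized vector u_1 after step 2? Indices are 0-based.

u_1 = (60/13, 40/13)

Step 1: u_0 = a_0 = (2, -3).
Step 2: u_1 = a_1 − (-4/13)·u_0 = (60/13, 40/13).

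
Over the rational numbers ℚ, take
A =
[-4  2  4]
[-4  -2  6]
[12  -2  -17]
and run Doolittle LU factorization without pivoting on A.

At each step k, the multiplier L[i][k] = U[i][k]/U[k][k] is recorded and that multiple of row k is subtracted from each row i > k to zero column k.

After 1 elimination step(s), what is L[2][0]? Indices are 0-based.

L[2][0] = -3

k=0: U[0][0]=-4
  eliminate (1,0): mult=1, new row 1: (0, -4, 2); set L[1][0]=1
  eliminate (2,0): mult=-3, new row 2: (0, 4, -5); set L[2][0]=-3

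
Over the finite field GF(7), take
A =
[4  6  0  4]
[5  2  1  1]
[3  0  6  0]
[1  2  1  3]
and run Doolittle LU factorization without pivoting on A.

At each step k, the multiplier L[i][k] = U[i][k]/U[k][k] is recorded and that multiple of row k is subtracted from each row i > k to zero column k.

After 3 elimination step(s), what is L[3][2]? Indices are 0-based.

[col 0] pivot 4
  R1 -= 3*R0 → (0, 5, 1, 3)  (L[1][0] := 3)
  R2 -= 6*R0 → (0, 6, 6, 4)  (L[2][0] := 6)
  R3 -= 2*R0 → (0, 4, 1, 2)  (L[3][0] := 2)
[col 1] pivot 5
  R2 -= 4*R1 → (0, 0, 2, 6)  (L[2][1] := 4)
  R3 -= 5*R1 → (0, 0, 3, 1)  (L[3][1] := 5)
[col 2] pivot 2
  R3 -= 5*R2 → (0, 0, 0, 6)  (L[3][2] := 5)

L[3][2] = 5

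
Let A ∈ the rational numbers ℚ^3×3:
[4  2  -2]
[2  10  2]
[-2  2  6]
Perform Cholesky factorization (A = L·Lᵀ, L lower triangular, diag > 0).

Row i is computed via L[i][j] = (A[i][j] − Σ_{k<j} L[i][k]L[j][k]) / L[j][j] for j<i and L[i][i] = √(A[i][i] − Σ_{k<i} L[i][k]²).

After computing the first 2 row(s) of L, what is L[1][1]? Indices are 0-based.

Step 1: L[0][0] = √(4) = 2.
  L[1][0] = (2) / L[0][0] = 1.
Step 2: L[1][1] = √(9) = 3.

L[1][1] = 3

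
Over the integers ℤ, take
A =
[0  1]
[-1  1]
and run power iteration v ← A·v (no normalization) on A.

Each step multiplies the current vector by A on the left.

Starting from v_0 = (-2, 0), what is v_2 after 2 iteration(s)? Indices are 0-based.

v_0 = (-2, 0).
v_1 = A·v_0 = (0, 2).
v_2 = A·v_1 = (2, 2).

v_2 = (2, 2)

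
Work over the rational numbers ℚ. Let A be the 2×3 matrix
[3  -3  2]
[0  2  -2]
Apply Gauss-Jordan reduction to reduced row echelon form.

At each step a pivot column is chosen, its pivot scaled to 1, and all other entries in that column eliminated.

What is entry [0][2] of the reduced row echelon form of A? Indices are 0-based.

pivot(0,0)=3: scale R0 → (1, -1, 2/3)
pivot(1,1)=2: scale R1 → (0, 1, -1)
  clear (0,1): R0 −= (-1)R1 → (1, 0, -1/3)

M[0][2] = -1/3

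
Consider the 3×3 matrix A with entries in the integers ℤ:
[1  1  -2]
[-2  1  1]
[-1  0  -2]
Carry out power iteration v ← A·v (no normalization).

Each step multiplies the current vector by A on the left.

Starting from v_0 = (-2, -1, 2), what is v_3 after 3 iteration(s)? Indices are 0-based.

v_3 = (-3, 24, -24)

v_0 = (-2, -1, 2).
v_1 = A·v_0 = (-7, 5, -2).
v_2 = A·v_1 = (2, 17, 11).
v_3 = A·v_2 = (-3, 24, -24).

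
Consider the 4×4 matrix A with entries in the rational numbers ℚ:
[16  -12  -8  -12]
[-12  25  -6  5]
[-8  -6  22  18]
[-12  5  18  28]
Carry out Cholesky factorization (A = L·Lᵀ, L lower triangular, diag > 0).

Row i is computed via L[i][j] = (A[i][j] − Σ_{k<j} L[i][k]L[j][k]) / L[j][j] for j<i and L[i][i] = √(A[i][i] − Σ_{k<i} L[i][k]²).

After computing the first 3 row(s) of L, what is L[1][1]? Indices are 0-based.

Step 1: L[0][0] = √(16) = 4.
  L[1][0] = (-12) / L[0][0] = -3.
Step 2: L[1][1] = √(16) = 4.
  L[2][0] = (-8) / L[0][0] = -2.
  L[2][1] = (-12) / L[1][1] = -3.
Step 3: L[2][2] = √(9) = 3.

L[1][1] = 4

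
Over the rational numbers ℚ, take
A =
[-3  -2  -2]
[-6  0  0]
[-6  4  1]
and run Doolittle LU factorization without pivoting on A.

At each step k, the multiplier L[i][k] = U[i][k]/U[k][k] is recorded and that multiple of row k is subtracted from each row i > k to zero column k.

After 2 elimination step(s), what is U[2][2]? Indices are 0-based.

U[2][2] = -3

Step 1: pivot at (0,0) is -3.
  row1 ← row1 − (2)·row0  ⇒  L[1][0]=2, U row1=(0, 4, 4)
  row2 ← row2 − (2)·row0  ⇒  L[2][0]=2, U row2=(0, 8, 5)
Step 2: pivot at (1,1) is 4.
  row2 ← row2 − (2)·row1  ⇒  L[2][1]=2, U row2=(0, 0, -3)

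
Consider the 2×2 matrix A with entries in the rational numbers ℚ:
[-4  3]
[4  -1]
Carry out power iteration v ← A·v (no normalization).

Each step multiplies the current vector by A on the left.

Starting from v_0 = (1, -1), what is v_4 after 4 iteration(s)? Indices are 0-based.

v_0 = (1, -1).
v_1 = A·v_0 = (-7, 5).
v_2 = A·v_1 = (43, -33).
v_3 = A·v_2 = (-271, 205).
v_4 = A·v_3 = (1699, -1289).

v_4 = (1699, -1289)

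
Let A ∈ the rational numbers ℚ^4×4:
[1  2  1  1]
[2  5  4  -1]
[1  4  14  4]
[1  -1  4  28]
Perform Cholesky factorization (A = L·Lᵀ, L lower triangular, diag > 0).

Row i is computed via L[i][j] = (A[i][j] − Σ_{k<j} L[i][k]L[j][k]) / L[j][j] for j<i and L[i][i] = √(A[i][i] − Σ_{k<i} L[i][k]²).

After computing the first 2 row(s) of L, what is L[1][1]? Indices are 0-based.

Step 1: L[0][0] = √(1) = 1.
  L[1][0] = (2) / L[0][0] = 2.
Step 2: L[1][1] = √(1) = 1.

L[1][1] = 1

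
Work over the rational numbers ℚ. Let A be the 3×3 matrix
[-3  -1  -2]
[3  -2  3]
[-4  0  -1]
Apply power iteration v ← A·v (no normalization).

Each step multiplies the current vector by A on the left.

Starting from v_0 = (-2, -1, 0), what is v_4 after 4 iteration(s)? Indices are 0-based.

v_0 = (-2, -1, 0).
v_1 = A·v_0 = (7, -4, 8).
v_2 = A·v_1 = (-33, 53, -36).
v_3 = A·v_2 = (118, -313, 168).
v_4 = A·v_3 = (-377, 1484, -640).

v_4 = (-377, 1484, -640)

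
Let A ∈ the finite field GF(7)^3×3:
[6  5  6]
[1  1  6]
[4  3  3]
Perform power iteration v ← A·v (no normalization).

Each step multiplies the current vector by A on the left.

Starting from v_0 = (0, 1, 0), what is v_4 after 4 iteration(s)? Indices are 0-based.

v_0 = (0, 1, 0).
v_1 = A·v_0 = (5, 1, 3).
v_2 = A·v_1 = (4, 3, 4).
v_3 = A·v_2 = (0, 3, 2).
v_4 = A·v_3 = (6, 1, 1).

v_4 = (6, 1, 1)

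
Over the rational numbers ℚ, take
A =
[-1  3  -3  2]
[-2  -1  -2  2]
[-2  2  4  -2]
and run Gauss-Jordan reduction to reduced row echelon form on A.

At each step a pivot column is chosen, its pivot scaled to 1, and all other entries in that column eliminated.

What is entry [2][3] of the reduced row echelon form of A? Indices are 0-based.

M[2][3] = -17/27

[1] R0 /= -1  ⇒  (1, -3, 3, -2)
     R1 -= -2·R0  ⇒  (0, -7, 4, -2)
     R2 -= -2·R0  ⇒  (0, -4, 10, -6)
[2] R1 /= -7  ⇒  (0, 1, -4/7, 2/7)
     R0 -= -3·R1  ⇒  (1, 0, 9/7, -8/7)
     R2 -= -4·R1  ⇒  (0, 0, 54/7, -34/7)
[3] R2 /= 54/7  ⇒  (0, 0, 1, -17/27)
     R0 -= 9/7·R2  ⇒  (1, 0, 0, -1/3)
     R1 -= -4/7·R2  ⇒  (0, 1, 0, -2/27)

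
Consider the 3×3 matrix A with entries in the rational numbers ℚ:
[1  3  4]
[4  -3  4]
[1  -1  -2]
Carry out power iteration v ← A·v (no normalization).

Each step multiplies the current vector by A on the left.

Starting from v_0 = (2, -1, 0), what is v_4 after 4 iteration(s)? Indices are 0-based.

v_0 = (2, -1, 0).
v_1 = A·v_0 = (-1, 11, 3).
v_2 = A·v_1 = (44, -25, -18).
v_3 = A·v_2 = (-103, 179, 105).
v_4 = A·v_3 = (854, -529, -492).

v_4 = (854, -529, -492)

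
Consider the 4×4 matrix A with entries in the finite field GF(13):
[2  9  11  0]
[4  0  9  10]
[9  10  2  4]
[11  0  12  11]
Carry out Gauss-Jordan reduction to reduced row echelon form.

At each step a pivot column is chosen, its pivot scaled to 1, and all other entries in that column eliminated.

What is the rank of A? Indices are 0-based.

step 1: normalize row 0 (÷2) = (1, 11, 12, 0)
  row 1: subtract 4×row0 = (0, 8, 0, 10)
  row 2: subtract 9×row0 = (0, 2, 11, 4)
  row 3: subtract 11×row0 = (0, 9, 10, 11)
step 2: normalize row 1 (÷8) = (0, 1, 0, 11)
  row 0: subtract 11×row1 = (1, 0, 12, 9)
  row 2: subtract 2×row1 = (0, 0, 11, 8)
  row 3: subtract 9×row1 = (0, 0, 10, 3)
step 3: normalize row 2 (÷11) = (0, 0, 1, 9)
  row 0: subtract 12×row2 = (1, 0, 0, 5)
  row 3: subtract 10×row2 = (0, 0, 0, 4)
step 4: normalize row 3 (÷4) = (0, 0, 0, 1)
  row 0: subtract 5×row3 = (1, 0, 0, 0)
  row 1: subtract 11×row3 = (0, 1, 0, 0)
  row 2: subtract 9×row3 = (0, 0, 1, 0)

rank = 4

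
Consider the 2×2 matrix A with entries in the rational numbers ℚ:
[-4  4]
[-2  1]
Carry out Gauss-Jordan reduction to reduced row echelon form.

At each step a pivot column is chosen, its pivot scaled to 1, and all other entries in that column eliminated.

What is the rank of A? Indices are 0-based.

rank = 2

pivot(0,0)=-4: scale R0 → (1, -1)
  clear (1,0): R1 −= (-2)R0 → (0, -1)
pivot(1,1)=-1: scale R1 → (0, 1)
  clear (0,1): R0 −= (-1)R1 → (1, 0)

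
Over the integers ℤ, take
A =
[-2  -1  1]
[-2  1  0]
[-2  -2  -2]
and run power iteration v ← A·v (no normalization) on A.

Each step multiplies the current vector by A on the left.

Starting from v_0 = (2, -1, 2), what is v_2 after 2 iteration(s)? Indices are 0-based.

v_2 = (1, -3, 24)

v_0 = (2, -1, 2).
v_1 = A·v_0 = (-1, -5, -6).
v_2 = A·v_1 = (1, -3, 24).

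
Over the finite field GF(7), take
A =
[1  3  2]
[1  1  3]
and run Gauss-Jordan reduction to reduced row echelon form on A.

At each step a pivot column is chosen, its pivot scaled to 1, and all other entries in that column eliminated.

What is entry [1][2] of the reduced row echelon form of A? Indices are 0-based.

M[1][2] = 3

[1] R0 /= 1  ⇒  (1, 3, 2)
     R1 -= 1·R0  ⇒  (0, 5, 1)
[2] R1 /= 5  ⇒  (0, 1, 3)
     R0 -= 3·R1  ⇒  (1, 0, 0)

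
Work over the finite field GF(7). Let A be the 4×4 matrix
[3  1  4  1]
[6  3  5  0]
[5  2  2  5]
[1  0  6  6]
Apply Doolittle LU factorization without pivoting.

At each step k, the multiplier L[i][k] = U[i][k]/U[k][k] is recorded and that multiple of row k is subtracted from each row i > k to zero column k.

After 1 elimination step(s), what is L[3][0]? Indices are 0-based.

L[3][0] = 5

Step 1: pivot at (0,0) is 3.
  row1 ← row1 − (2)·row0  ⇒  L[1][0]=2, U row1=(0, 1, 4, 5)
  row2 ← row2 − (4)·row0  ⇒  L[2][0]=4, U row2=(0, 5, 0, 1)
  row3 ← row3 − (5)·row0  ⇒  L[3][0]=5, U row3=(0, 2, 0, 1)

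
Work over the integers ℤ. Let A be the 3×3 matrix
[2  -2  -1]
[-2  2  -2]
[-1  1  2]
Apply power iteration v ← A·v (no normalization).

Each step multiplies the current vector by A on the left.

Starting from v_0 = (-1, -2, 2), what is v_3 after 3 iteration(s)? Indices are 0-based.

v_3 = (54, -54, -27)

v_0 = (-1, -2, 2).
v_1 = A·v_0 = (0, -6, 3).
v_2 = A·v_1 = (9, -18, 0).
v_3 = A·v_2 = (54, -54, -27).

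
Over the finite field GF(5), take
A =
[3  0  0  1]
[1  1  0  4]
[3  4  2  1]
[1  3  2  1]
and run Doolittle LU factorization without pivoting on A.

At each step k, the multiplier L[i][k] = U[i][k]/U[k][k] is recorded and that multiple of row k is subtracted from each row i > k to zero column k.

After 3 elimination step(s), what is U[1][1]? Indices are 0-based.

U[1][1] = 1

Step 1: pivot at (0,0) is 3.
  row1 ← row1 − (2)·row0  ⇒  L[1][0]=2, U row1=(0, 1, 0, 2)
  row2 ← row2 − (1)·row0  ⇒  L[2][0]=1, U row2=(0, 4, 2, 0)
  row3 ← row3 − (2)·row0  ⇒  L[3][0]=2, U row3=(0, 3, 2, 4)
Step 2: pivot at (1,1) is 1.
  row2 ← row2 − (4)·row1  ⇒  L[2][1]=4, U row2=(0, 0, 2, 2)
  row3 ← row3 − (3)·row1  ⇒  L[3][1]=3, U row3=(0, 0, 2, 3)
Step 3: pivot at (2,2) is 2.
  row3 ← row3 − (1)·row2  ⇒  L[3][2]=1, U row3=(0, 0, 0, 1)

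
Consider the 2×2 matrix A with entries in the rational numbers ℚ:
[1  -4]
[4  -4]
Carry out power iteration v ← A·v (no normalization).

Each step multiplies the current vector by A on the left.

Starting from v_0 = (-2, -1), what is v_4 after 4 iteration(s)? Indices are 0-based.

v_0 = (-2, -1).
v_1 = A·v_0 = (2, -4).
v_2 = A·v_1 = (18, 24).
v_3 = A·v_2 = (-78, -24).
v_4 = A·v_3 = (18, -216).

v_4 = (18, -216)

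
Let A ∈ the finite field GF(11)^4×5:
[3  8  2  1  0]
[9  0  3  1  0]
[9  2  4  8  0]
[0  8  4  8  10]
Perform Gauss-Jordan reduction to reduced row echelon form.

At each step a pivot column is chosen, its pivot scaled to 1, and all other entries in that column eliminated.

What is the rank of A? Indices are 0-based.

step 1: normalize row 0 (÷3) = (1, 10, 8, 4, 0)
  row 1: subtract 9×row0 = (0, 9, 8, 9, 0)
  row 2: subtract 9×row0 = (0, 0, 9, 5, 0)
step 2: normalize row 1 (÷9) = (0, 1, 7, 1, 0)
  row 0: subtract 10×row1 = (1, 0, 4, 5, 0)
  row 3: subtract 8×row1 = (0, 0, 3, 0, 10)
step 3: normalize row 2 (÷9) = (0, 0, 1, 3, 0)
  row 0: subtract 4×row2 = (1, 0, 0, 4, 0)
  row 1: subtract 7×row2 = (0, 1, 0, 2, 0)
  row 3: subtract 3×row2 = (0, 0, 0, 2, 10)
step 4: normalize row 3 (÷2) = (0, 0, 0, 1, 5)
  row 0: subtract 4×row3 = (1, 0, 0, 0, 2)
  row 1: subtract 2×row3 = (0, 1, 0, 0, 1)
  row 2: subtract 3×row3 = (0, 0, 1, 0, 7)

rank = 4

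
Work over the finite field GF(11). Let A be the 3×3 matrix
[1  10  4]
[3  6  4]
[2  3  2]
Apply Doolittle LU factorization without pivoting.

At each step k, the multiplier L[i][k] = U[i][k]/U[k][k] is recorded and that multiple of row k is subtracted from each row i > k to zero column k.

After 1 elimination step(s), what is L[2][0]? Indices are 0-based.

Step 1: pivot at (0,0) is 1.
  row1 ← row1 − (3)·row0  ⇒  L[1][0]=3, U row1=(0, 9, 3)
  row2 ← row2 − (2)·row0  ⇒  L[2][0]=2, U row2=(0, 5, 5)

L[2][0] = 2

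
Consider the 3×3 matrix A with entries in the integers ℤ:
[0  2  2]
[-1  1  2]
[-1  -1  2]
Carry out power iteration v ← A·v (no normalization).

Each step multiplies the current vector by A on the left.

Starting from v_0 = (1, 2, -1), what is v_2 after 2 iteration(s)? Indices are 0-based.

v_2 = (-12, -13, -11)

v_0 = (1, 2, -1).
v_1 = A·v_0 = (2, -1, -5).
v_2 = A·v_1 = (-12, -13, -11).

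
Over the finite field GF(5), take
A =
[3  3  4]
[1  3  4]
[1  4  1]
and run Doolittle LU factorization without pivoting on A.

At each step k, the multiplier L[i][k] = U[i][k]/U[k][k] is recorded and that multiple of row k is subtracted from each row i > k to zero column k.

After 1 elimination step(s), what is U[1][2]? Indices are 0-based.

U[1][2] = 1

k=0: U[0][0]=3
  eliminate (1,0): mult=2, new row 1: (0, 2, 1); set L[1][0]=2
  eliminate (2,0): mult=2, new row 2: (0, 3, 3); set L[2][0]=2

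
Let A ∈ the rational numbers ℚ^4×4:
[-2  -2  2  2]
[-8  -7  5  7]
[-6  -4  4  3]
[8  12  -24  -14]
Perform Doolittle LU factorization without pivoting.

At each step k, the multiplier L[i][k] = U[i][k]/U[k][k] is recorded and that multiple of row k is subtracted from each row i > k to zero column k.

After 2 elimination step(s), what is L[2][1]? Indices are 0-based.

L[2][1] = 2

[col 0] pivot -2
  R1 -= 4*R0 → (0, 1, -3, -1)  (L[1][0] := 4)
  R2 -= 3*R0 → (0, 2, -2, -3)  (L[2][0] := 3)
  R3 -= -4*R0 → (0, 4, -16, -6)  (L[3][0] := -4)
[col 1] pivot 1
  R2 -= 2*R1 → (0, 0, 4, -1)  (L[2][1] := 2)
  R3 -= 4*R1 → (0, 0, -4, -2)  (L[3][1] := 4)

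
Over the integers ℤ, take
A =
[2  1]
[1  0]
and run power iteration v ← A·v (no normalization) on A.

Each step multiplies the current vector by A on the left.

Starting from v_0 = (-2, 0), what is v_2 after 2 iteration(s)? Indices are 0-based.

v_0 = (-2, 0).
v_1 = A·v_0 = (-4, -2).
v_2 = A·v_1 = (-10, -4).

v_2 = (-10, -4)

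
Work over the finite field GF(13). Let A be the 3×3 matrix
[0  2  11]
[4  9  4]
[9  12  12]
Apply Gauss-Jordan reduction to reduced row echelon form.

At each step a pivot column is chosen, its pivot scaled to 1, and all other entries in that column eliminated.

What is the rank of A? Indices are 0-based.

step 1: exchange rows 0,1
step 1: normalize row 0 (÷4) = (1, 12, 1)
  row 2: subtract 9×row0 = (0, 8, 3)
step 2: normalize row 1 (÷2) = (0, 1, 12)
  row 0: subtract 12×row1 = (1, 0, 0)
  row 2: subtract 8×row1 = (0, 0, 11)
step 3: normalize row 2 (÷11) = (0, 0, 1)
  row 1: subtract 12×row2 = (0, 1, 0)

rank = 3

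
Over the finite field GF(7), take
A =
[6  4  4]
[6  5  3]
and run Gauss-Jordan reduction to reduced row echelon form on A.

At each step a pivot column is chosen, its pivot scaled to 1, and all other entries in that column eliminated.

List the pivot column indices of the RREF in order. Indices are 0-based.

step 1: normalize row 0 (÷6) = (1, 3, 3)
  row 1: subtract 6×row0 = (0, 1, 6)
step 2: normalize row 1 (÷1) = (0, 1, 6)
  row 0: subtract 3×row1 = (1, 0, 6)

pivot columns: 0, 1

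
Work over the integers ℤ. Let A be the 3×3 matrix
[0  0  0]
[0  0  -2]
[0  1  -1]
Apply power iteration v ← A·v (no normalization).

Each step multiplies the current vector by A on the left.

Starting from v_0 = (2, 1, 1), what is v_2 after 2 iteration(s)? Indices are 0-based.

v_2 = (0, 0, -2)

v_0 = (2, 1, 1).
v_1 = A·v_0 = (0, -2, 0).
v_2 = A·v_1 = (0, 0, -2).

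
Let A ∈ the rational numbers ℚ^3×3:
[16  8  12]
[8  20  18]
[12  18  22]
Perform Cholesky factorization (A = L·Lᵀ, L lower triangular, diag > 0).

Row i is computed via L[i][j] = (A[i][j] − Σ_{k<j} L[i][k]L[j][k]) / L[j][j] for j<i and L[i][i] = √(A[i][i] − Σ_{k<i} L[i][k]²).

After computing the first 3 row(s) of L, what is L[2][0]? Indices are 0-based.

Step 1: L[0][0] = √(16) = 4.
  L[1][0] = (8) / L[0][0] = 2.
Step 2: L[1][1] = √(16) = 4.
  L[2][0] = (12) / L[0][0] = 3.
  L[2][1] = (12) / L[1][1] = 3.
Step 3: L[2][2] = √(4) = 2.

L[2][0] = 3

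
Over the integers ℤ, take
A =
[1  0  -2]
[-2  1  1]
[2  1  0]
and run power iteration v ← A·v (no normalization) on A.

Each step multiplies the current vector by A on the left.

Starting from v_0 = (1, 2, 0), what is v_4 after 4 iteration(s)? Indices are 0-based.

v_4 = (13, 28, -4)

v_0 = (1, 2, 0).
v_1 = A·v_0 = (1, 0, 4).
v_2 = A·v_1 = (-7, 2, 2).
v_3 = A·v_2 = (-11, 18, -12).
v_4 = A·v_3 = (13, 28, -4).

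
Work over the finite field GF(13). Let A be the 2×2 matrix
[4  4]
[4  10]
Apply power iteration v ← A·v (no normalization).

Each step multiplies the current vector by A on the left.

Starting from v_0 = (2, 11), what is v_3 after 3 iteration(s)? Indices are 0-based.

v_3 = (4, 12)

v_0 = (2, 11).
v_1 = A·v_0 = (0, 1).
v_2 = A·v_1 = (4, 10).
v_3 = A·v_2 = (4, 12).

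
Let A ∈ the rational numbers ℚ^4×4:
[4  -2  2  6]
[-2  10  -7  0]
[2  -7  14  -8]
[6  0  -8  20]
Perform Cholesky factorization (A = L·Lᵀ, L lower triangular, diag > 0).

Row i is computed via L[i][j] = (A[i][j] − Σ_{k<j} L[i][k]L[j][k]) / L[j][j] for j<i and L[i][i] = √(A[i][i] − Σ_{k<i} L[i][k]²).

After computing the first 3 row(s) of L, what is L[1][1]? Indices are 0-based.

L[1][1] = 3

Step 1: L[0][0] = √(4) = 2.
  L[1][0] = (-2) / L[0][0] = -1.
Step 2: L[1][1] = √(9) = 3.
  L[2][0] = (2) / L[0][0] = 1.
  L[2][1] = (-6) / L[1][1] = -2.
Step 3: L[2][2] = √(9) = 3.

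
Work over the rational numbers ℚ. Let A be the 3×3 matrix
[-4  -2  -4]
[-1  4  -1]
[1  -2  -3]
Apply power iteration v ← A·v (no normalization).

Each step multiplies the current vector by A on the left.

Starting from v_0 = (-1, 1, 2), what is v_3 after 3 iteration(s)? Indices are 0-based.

v_3 = (-330, 39, -45)

v_0 = (-1, 1, 2).
v_1 = A·v_0 = (-6, 3, -9).
v_2 = A·v_1 = (54, 27, 15).
v_3 = A·v_2 = (-330, 39, -45).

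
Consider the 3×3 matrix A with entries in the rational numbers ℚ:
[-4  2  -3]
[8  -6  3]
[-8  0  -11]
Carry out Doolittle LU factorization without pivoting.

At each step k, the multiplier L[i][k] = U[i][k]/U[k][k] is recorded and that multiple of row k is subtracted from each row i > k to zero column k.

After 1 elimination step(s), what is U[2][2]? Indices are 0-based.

k=0: U[0][0]=-4
  eliminate (1,0): mult=-2, new row 1: (0, -2, -3); set L[1][0]=-2
  eliminate (2,0): mult=2, new row 2: (0, -4, -5); set L[2][0]=2

U[2][2] = -5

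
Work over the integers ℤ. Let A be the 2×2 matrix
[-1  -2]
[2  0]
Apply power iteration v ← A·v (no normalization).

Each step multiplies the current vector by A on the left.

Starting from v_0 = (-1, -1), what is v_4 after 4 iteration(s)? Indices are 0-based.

v_0 = (-1, -1).
v_1 = A·v_0 = (3, -2).
v_2 = A·v_1 = (1, 6).
v_3 = A·v_2 = (-13, 2).
v_4 = A·v_3 = (9, -26).

v_4 = (9, -26)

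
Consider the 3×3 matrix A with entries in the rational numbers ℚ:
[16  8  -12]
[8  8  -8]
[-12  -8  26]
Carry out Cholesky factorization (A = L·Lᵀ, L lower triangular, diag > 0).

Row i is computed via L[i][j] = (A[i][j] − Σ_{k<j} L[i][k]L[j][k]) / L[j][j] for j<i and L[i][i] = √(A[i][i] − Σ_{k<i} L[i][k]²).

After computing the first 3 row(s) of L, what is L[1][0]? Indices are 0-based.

Step 1: L[0][0] = √(16) = 4.
  L[1][0] = (8) / L[0][0] = 2.
Step 2: L[1][1] = √(4) = 2.
  L[2][0] = (-12) / L[0][0] = -3.
  L[2][1] = (-2) / L[1][1] = -1.
Step 3: L[2][2] = √(16) = 4.

L[1][0] = 2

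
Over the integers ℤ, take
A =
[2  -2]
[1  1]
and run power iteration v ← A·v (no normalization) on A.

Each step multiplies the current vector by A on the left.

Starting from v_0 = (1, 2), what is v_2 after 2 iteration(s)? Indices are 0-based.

v_0 = (1, 2).
v_1 = A·v_0 = (-2, 3).
v_2 = A·v_1 = (-10, 1).

v_2 = (-10, 1)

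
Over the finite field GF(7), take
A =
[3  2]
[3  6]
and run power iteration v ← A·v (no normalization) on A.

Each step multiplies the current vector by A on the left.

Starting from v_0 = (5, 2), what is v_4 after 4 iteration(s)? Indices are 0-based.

v_4 = (0, 1)

v_0 = (5, 2).
v_1 = A·v_0 = (5, 6).
v_2 = A·v_1 = (6, 2).
v_3 = A·v_2 = (1, 2).
v_4 = A·v_3 = (0, 1).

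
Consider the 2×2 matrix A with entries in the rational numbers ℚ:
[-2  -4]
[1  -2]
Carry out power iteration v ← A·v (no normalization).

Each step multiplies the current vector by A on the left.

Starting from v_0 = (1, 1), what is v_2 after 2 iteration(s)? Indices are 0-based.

v_2 = (16, -4)

v_0 = (1, 1).
v_1 = A·v_0 = (-6, -1).
v_2 = A·v_1 = (16, -4).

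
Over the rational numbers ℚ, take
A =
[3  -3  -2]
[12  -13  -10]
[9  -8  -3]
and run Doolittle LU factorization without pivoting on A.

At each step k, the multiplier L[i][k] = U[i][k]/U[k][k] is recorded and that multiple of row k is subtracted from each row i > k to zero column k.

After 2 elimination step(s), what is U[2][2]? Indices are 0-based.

k=0: U[0][0]=3
  eliminate (1,0): mult=4, new row 1: (0, -1, -2); set L[1][0]=4
  eliminate (2,0): mult=3, new row 2: (0, 1, 3); set L[2][0]=3
k=1: U[1][1]=-1
  eliminate (2,1): mult=-1, new row 2: (0, 0, 1); set L[2][1]=-1

U[2][2] = 1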